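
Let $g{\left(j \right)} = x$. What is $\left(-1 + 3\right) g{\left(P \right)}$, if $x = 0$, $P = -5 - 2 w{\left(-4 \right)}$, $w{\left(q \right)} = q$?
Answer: $0$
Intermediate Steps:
$P = 3$ ($P = -5 - -8 = -5 + 8 = 3$)
$g{\left(j \right)} = 0$
$\left(-1 + 3\right) g{\left(P \right)} = \left(-1 + 3\right) 0 = 2 \cdot 0 = 0$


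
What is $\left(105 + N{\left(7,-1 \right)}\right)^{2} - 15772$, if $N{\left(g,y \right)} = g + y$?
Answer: $-3451$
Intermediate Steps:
$\left(105 + N{\left(7,-1 \right)}\right)^{2} - 15772 = \left(105 + \left(7 - 1\right)\right)^{2} - 15772 = \left(105 + 6\right)^{2} - 15772 = 111^{2} - 15772 = 12321 - 15772 = -3451$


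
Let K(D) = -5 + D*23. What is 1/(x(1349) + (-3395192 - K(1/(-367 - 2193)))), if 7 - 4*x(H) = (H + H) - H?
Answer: -2560/8692537577 ≈ -2.9451e-7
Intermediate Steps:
x(H) = 7/4 - H/4 (x(H) = 7/4 - ((H + H) - H)/4 = 7/4 - (2*H - H)/4 = 7/4 - H/4)
K(D) = -5 + 23*D
1/(x(1349) + (-3395192 - K(1/(-367 - 2193)))) = 1/((7/4 - 1/4*1349) + (-3395192 - (-5 + 23/(-367 - 2193)))) = 1/((7/4 - 1349/4) + (-3395192 - (-5 + 23/(-2560)))) = 1/(-671/2 + (-3395192 - (-5 + 23*(-1/2560)))) = 1/(-671/2 + (-3395192 - (-5 - 23/2560))) = 1/(-671/2 + (-3395192 - 1*(-12823/2560))) = 1/(-671/2 + (-3395192 + 12823/2560)) = 1/(-671/2 - 8691678697/2560) = 1/(-8692537577/2560) = -2560/8692537577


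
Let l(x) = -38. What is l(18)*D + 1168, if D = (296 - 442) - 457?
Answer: 24082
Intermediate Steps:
D = -603 (D = -146 - 457 = -603)
l(18)*D + 1168 = -38*(-603) + 1168 = 22914 + 1168 = 24082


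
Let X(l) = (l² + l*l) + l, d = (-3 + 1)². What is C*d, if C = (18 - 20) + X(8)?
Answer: 536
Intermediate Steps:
d = 4 (d = (-2)² = 4)
X(l) = l + 2*l² (X(l) = (l² + l²) + l = 2*l² + l = l + 2*l²)
C = 134 (C = (18 - 20) + 8*(1 + 2*8) = -2 + 8*(1 + 16) = -2 + 8*17 = -2 + 136 = 134)
C*d = 134*4 = 536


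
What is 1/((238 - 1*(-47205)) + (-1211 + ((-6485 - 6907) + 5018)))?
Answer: 1/37858 ≈ 2.6414e-5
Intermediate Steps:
1/((238 - 1*(-47205)) + (-1211 + ((-6485 - 6907) + 5018))) = 1/((238 + 47205) + (-1211 + (-13392 + 5018))) = 1/(47443 + (-1211 - 8374)) = 1/(47443 - 9585) = 1/37858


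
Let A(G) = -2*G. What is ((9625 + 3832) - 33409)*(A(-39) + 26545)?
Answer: -531182096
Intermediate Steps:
((9625 + 3832) - 33409)*(A(-39) + 26545) = ((9625 + 3832) - 33409)*(-2*(-39) + 26545) = (13457 - 33409)*(78 + 26545) = -19952*26623 = -531182096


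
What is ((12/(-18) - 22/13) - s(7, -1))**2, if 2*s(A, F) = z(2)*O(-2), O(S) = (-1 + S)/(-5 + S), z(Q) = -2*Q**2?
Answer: 30976/74529 ≈ 0.41562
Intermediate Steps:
O(S) = (-1 + S)/(-5 + S)
s(A, F) = -12/7 (s(A, F) = ((-2*2**2)*((-1 - 2)/(-5 - 2)))/2 = ((-2*4)*(-3/(-7)))/2 = (-(-8)*(-3)/7)/2 = (-8*3/7)/2 = (1/2)*(-24/7) = -12/7)
((12/(-18) - 22/13) - s(7, -1))**2 = ((12/(-18) - 22/13) - 1*(-12/7))**2 = ((12*(-1/18) - 22*1/13) + 12/7)**2 = ((-2/3 - 22/13) + 12/7)**2 = (-92/39 + 12/7)**2 = (-176/273)**2 = 30976/74529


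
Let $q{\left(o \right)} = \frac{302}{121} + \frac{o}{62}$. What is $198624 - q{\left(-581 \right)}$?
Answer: $\frac{1490128825}{7502} \approx 1.9863 \cdot 10^{5}$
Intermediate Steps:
$q{\left(o \right)} = \frac{302}{121} + \frac{o}{62}$ ($q{\left(o \right)} = 302 \cdot \frac{1}{121} + o \frac{1}{62} = \frac{302}{121} + \frac{o}{62}$)
$198624 - q{\left(-581 \right)} = 198624 - \left(\frac{302}{121} + \frac{1}{62} \left(-581\right)\right) = 198624 - \left(\frac{302}{121} - \frac{581}{62}\right) = 198624 - - \frac{51577}{7502} = 198624 + \frac{51577}{7502} = \frac{1490128825}{7502}$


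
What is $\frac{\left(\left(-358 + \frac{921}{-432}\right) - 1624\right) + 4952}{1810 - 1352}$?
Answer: $\frac{427373}{65952} \approx 6.4801$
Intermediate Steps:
$\frac{\left(\left(-358 + \frac{921}{-432}\right) - 1624\right) + 4952}{1810 - 1352} = \frac{\left(\left(-358 + 921 \left(- \frac{1}{432}\right)\right) - 1624\right) + 4952}{458} = \left(\left(\left(-358 - \frac{307}{144}\right) - 1624\right) + 4952\right) \frac{1}{458} = \left(\left(- \frac{51859}{144} - 1624\right) + 4952\right) \frac{1}{458} = \left(- \frac{285715}{144} + 4952\right) \frac{1}{458} = \frac{427373}{144} \cdot \frac{1}{458} = \frac{427373}{65952}$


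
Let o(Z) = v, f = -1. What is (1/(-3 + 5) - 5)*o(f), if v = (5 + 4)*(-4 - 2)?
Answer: 243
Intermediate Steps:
v = -54 (v = 9*(-6) = -54)
o(Z) = -54
(1/(-3 + 5) - 5)*o(f) = (1/(-3 + 5) - 5)*(-54) = (1/2 - 5)*(-54) = -9/2*(-54) = 243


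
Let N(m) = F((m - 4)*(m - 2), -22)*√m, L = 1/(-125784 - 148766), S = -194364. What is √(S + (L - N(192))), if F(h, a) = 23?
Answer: √(-2027780175638 - 1919653600*√3)/3230 ≈ 441.23*I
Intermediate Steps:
L = -1/274550 (L = 1/(-274550) = -1/274550 ≈ -3.6423e-6)
N(m) = 23*√m
√(S + (L - N(192))) = √(-194364 + (-1/274550 - 23*√192)) = √(-194364 + (-1/274550 - 23*8*√3)) = √(-194364 + (-1/274550 - 184*√3)) = √(-53362636201/274550 - 184*√3)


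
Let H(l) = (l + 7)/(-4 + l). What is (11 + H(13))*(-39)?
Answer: -1547/3 ≈ -515.67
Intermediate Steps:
H(l) = (7 + l)/(-4 + l)
(11 + H(13))*(-39) = (11 + (7 + 13)/(-4 + 13))*(-39) = (11 + 20/9)*(-39) = (119/9)*(-39) = -1547/3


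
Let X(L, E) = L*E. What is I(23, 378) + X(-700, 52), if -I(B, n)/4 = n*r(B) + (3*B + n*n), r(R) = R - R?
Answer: -608212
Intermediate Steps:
r(R) = 0
X(L, E) = E*L
I(B, n) = -12*B - 4*n² (I(B, n) = -4*(n*0 + (3*B + n*n)) = -4*(0 + (3*B + n²)) = -4*(0 + (n² + 3*B)) = -4*(n² + 3*B) = -12*B - 4*n²)
I(23, 378) + X(-700, 52) = (-12*23 - 4*378²) + 52*(-700) = (-276 - 4*142884) - 36400 = (-276 - 571536) - 36400 = -571812 - 36400 = -608212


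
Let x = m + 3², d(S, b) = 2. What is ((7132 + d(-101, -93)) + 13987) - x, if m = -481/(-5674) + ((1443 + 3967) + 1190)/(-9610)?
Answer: 115120980567/5452714 ≈ 21113.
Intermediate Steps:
m = -3282599/5452714 (m = -481*(-1/5674) + (5410 + 1190)*(-1/9610) = 481/5674 + 6600*(-1/9610) = 481/5674 - 660/961 = -3282599/5452714 ≈ -0.60201)
x = 45791827/5452714 (x = -3282599/5452714 + 3² = -3282599/5452714 + 9 = 45791827/5452714 ≈ 8.3980)
((7132 + d(-101, -93)) + 13987) - x = ((7132 + 2) + 13987) - 1*45791827/5452714 = (7134 + 13987) - 45791827/5452714 = 21121 - 45791827/5452714 = 115120980567/5452714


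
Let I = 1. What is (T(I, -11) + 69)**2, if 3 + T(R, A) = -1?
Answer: 4225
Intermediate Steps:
T(R, A) = -4 (T(R, A) = -3 - 1 = -4)
(T(I, -11) + 69)**2 = (-4 + 69)**2 = 65**2 = 4225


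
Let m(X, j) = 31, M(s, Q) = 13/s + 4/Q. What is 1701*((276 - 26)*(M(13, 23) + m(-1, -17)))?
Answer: 314685000/23 ≈ 1.3682e+7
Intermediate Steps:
M(s, Q) = 4/Q + 13/s
1701*((276 - 26)*(M(13, 23) + m(-1, -17))) = 1701*((276 - 26)*((4/23 + 13/13) + 31)) = 1701*(250*((4*(1/23) + 13*(1/13)) + 31)) = 1701*(250*((4/23 + 1) + 31)) = 1701*(250*(27/23 + 31)) = 1701*(250*(740/23)) = 1701*(185000/23) = 314685000/23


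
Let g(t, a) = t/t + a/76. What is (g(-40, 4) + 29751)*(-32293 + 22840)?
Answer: -5343676917/19 ≈ -2.8125e+8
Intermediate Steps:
g(t, a) = 1 + a/76 (g(t, a) = 1 + a*(1/76) = 1 + a/76)
(g(-40, 4) + 29751)*(-32293 + 22840) = ((1 + (1/76)*4) + 29751)*(-32293 + 22840) = ((1 + 1/19) + 29751)*(-9453) = (20/19 + 29751)*(-9453) = (565289/19)*(-9453) = -5343676917/19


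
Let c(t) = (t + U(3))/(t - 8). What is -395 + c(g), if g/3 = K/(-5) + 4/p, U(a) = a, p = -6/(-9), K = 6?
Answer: -12553/32 ≈ -392.28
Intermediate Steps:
p = ⅔ (p = -6*(-⅑) = ⅔ ≈ 0.66667)
g = 72/5 (g = 3*(6/(-5) + 4/(⅔)) = 3*(6*(-⅕) + 4*(3/2)) = 3*(-6/5 + 6) = 3*(24/5) = 72/5 ≈ 14.400)
c(t) = (3 + t)/(-8 + t) (c(t) = (t + 3)/(t - 8) = (3 + t)/(-8 + t))
-395 + c(g) = -395 + (3 + 72/5)/(-8 + 72/5) = -395 + (87/5)/(32/5) = -395 + (5/32)*(87/5) = -395 + 87/32 = -12553/32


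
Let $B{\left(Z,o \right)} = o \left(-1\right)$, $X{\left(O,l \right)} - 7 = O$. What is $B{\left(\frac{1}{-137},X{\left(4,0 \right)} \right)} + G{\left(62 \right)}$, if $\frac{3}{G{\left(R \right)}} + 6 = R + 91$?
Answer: $- \frac{538}{49} \approx -10.98$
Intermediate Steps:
$X{\left(O,l \right)} = 7 + O$
$G{\left(R \right)} = \frac{3}{85 + R}$ ($G{\left(R \right)} = \frac{3}{-6 + \left(R + 91\right)} = \frac{3}{-6 + \left(91 + R\right)} = \frac{3}{85 + R}$)
$B{\left(Z,o \right)} = - o$
$B{\left(\frac{1}{-137},X{\left(4,0 \right)} \right)} + G{\left(62 \right)} = - (7 + 4) + \frac{3}{85 + 62} = \left(-1\right) 11 + \frac{3}{147} = -11 + 3 \cdot \frac{1}{147} = -11 + \frac{1}{49} = - \frac{538}{49}$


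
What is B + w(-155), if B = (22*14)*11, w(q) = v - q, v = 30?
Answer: 3573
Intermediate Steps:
w(q) = 30 - q
B = 3388 (B = 308*11 = 3388)
B + w(-155) = 3388 + (30 - 1*(-155)) = 3388 + (30 + 155) = 3388 + 185 = 3573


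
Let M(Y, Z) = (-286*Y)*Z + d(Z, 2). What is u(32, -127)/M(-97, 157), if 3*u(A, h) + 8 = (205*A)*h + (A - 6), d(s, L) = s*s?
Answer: -833102/13140429 ≈ -0.063400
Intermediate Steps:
d(s, L) = s**2
M(Y, Z) = Z**2 - 286*Y*Z (M(Y, Z) = (-286*Y)*Z + Z**2 = -286*Y*Z + Z**2 = Z**2 - 286*Y*Z)
u(A, h) = -14/3 + A/3 + 205*A*h/3 (u(A, h) = -8/3 + ((205*A)*h + (A - 6))/3 = -8/3 + (205*A*h + (-6 + A))/3 = -8/3 + (-6 + A + 205*A*h)/3 = -8/3 + (-2 + A/3 + 205*A*h/3) = -14/3 + A/3 + 205*A*h/3)
u(32, -127)/M(-97, 157) = (-14/3 + (1/3)*32 + (205/3)*32*(-127))/((157*(157 - 286*(-97)))) = (-14/3 + 32/3 - 833120/3)/((157*(157 + 27742))) = -833102/(3*(157*27899)) = -833102/3/4380143 = -833102/3*1/4380143 = -833102/13140429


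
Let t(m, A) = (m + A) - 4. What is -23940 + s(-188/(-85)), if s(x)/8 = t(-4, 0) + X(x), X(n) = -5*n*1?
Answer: -409572/17 ≈ -24092.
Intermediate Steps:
X(n) = -5*n
t(m, A) = -4 + A + m (t(m, A) = (A + m) - 4 = -4 + A + m)
s(x) = -64 - 40*x (s(x) = 8*((-4 + 0 - 4) - 5*x) = 8*(-8 - 5*x) = -64 - 40*x)
-23940 + s(-188/(-85)) = -23940 + (-64 - (-7520)/(-85)) = -23940 + (-64 - (-7520)*(-1)/85) = -23940 + (-64 - 40*188/85) = -23940 + (-64 - 1504/17) = -23940 - 2592/17 = -409572/17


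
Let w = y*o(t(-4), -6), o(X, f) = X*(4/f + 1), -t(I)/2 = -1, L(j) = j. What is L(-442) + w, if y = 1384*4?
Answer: 9746/3 ≈ 3248.7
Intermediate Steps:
y = 5536
t(I) = 2 (t(I) = -2*(-1) = 2)
o(X, f) = X*(1 + 4/f)
w = 11072/3 (w = 5536*(2*(4 - 6)/(-6)) = 5536*(2*(-⅙)*(-2)) = 5536*(⅔) = 11072/3 ≈ 3690.7)
L(-442) + w = -442 + 11072/3 = 9746/3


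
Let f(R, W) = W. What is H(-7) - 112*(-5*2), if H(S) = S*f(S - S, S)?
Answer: 1169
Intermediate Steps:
H(S) = S**2 (H(S) = S*S = S**2)
H(-7) - 112*(-5*2) = (-7)**2 - 112*(-5*2) = 49 - (-1120) = 49 - 112*(-10) = 49 + 1120 = 1169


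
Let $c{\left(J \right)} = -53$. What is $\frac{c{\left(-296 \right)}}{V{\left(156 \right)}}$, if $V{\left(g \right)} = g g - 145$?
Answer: $- \frac{53}{24191} \approx -0.0021909$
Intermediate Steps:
$V{\left(g \right)} = -145 + g^{2}$ ($V{\left(g \right)} = g^{2} - 145 = -145 + g^{2}$)
$\frac{c{\left(-296 \right)}}{V{\left(156 \right)}} = - \frac{53}{-145 + 156^{2}} = - \frac{53}{-145 + 24336} = - \frac{53}{24191}$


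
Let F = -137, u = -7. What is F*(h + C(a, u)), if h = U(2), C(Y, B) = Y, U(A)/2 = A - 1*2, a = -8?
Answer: 1096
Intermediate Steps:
U(A) = -4 + 2*A (U(A) = 2*(A - 1*2) = 2*(A - 2) = 2*(-2 + A) = -4 + 2*A)
h = 0 (h = -4 + 2*2 = -4 + 4 = 0)
F*(h + C(a, u)) = -137*(0 - 8) = -137*(-8) = 1096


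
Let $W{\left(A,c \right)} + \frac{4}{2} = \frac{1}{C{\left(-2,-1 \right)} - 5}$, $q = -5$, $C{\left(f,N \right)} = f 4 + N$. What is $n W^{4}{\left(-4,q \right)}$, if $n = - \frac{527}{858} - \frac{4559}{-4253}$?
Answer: $\frac{168766441253}{20026118112} \approx 8.4273$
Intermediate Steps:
$C{\left(f,N \right)} = N + 4 f$ ($C{\left(f,N \right)} = 4 f + N = N + 4 f$)
$n = \frac{1670291}{3649074}$ ($n = \left(-527\right) \frac{1}{858} - - \frac{4559}{4253} = - \frac{527}{858} + \frac{4559}{4253} = \frac{1670291}{3649074} \approx 0.45773$)
$W{\left(A,c \right)} = - \frac{29}{14}$ ($W{\left(A,c \right)} = -2 + \frac{1}{\left(-1 + 4 \left(-2\right)\right) - 5} = -2 + \frac{1}{\left(-1 - 8\right) - 5} = -2 + \frac{1}{-9 - 5} = -2 + \frac{1}{-14} = -2 - \frac{1}{14} = - \frac{29}{14}$)
$n W^{4}{\left(-4,q \right)} = \frac{1670291 \left(- \frac{29}{14}\right)^{4}}{3649074} = \frac{1670291}{3649074} \cdot \frac{707281}{38416} = \frac{168766441253}{20026118112}$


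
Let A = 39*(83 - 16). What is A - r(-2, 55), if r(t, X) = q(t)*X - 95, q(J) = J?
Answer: 2818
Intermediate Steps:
A = 2613 (A = 39*67 = 2613)
r(t, X) = -95 + X*t (r(t, X) = t*X - 95 = X*t - 95 = -95 + X*t)
A - r(-2, 55) = 2613 - (-95 + 55*(-2)) = 2613 - (-95 - 110) = 2613 - 1*(-205) = 2613 + 205 = 2818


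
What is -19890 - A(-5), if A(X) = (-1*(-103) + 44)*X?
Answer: -19155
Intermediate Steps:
A(X) = 147*X (A(X) = (103 + 44)*X = 147*X)
-19890 - A(-5) = -19890 - 147*(-5) = -19890 - 1*(-735) = -19890 + 735 = -19155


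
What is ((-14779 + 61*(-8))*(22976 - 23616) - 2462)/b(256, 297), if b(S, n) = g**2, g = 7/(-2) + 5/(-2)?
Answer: 4884209/18 ≈ 2.7135e+5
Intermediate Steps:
g = -6 (g = 7*(-1/2) + 5*(-1/2) = -7/2 - 5/2 = -6)
b(S, n) = 36 (b(S, n) = (-6)**2 = 36)
((-14779 + 61*(-8))*(22976 - 23616) - 2462)/b(256, 297) = ((-14779 + 61*(-8))*(22976 - 23616) - 2462)/36 = ((-14779 - 488)*(-640) - 2462)*(1/36) = (-15267*(-640) - 2462)*(1/36) = (9770880 - 2462)*(1/36) = 9768418*(1/36) = 4884209/18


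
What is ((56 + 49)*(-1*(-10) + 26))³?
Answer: 54010152000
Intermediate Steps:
((56 + 49)*(-1*(-10) + 26))³ = (105*(10 + 26))³ = (105*36)³ = 3780³ = 54010152000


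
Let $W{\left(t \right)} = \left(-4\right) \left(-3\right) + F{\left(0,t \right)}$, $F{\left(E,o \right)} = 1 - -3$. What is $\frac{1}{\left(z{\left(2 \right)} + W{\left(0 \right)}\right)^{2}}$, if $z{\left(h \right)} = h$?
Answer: $\frac{1}{324} \approx 0.0030864$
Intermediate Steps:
$F{\left(E,o \right)} = 4$ ($F{\left(E,o \right)} = 1 + 3 = 4$)
$W{\left(t \right)} = 16$ ($W{\left(t \right)} = \left(-4\right) \left(-3\right) + 4 = 12 + 4 = 16$)
$\frac{1}{\left(z{\left(2 \right)} + W{\left(0 \right)}\right)^{2}} = \frac{1}{\left(2 + 16\right)^{2}} = \frac{1}{18^{2}} = \frac{1}{324}$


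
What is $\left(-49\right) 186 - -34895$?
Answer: $25781$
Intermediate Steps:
$\left(-49\right) 186 - -34895 = -9114 + 34895 = 25781$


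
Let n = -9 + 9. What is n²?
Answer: 0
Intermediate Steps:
n = 0
n² = 0² = 0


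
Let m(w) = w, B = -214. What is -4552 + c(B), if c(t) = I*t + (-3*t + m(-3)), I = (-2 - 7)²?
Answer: -21247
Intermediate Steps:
I = 81 (I = (-9)² = 81)
c(t) = -3 + 78*t (c(t) = 81*t + (-3*t - 3) = 81*t + (-3 - 3*t) = -3 + 78*t)
-4552 + c(B) = -4552 + (-3 + 78*(-214)) = -4552 + (-3 - 16692) = -4552 - 16695 = -21247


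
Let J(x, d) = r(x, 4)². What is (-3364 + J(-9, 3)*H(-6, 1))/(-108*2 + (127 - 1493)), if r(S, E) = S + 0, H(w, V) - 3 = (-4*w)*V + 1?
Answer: 548/791 ≈ 0.69279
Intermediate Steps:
H(w, V) = 4 - 4*V*w (H(w, V) = 3 + ((-4*w)*V + 1) = 3 + (-4*V*w + 1) = 3 + (1 - 4*V*w) = 4 - 4*V*w)
r(S, E) = S
J(x, d) = x²
(-3364 + J(-9, 3)*H(-6, 1))/(-108*2 + (127 - 1493)) = (-3364 + (-9)²*(4 - 4*1*(-6)))/(-108*2 + (127 - 1493)) = (-3364 + 81*(4 + 24))/(-216 - 1366) = (-3364 + 81*28)/(-1582) = (-3364 + 2268)*(-1/1582) = -1096*(-1/1582) = 548/791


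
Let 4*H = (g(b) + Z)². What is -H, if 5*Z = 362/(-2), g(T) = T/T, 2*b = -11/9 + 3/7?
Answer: -7744/25 ≈ -309.76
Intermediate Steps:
b = -25/63 (b = (-11/9 + 3/7)/2 = (½)*(-50/63) = -25/63 ≈ -0.39683)
g(T) = 1
Z = -181/5 (Z = (362/(-2))/5 = (362*(-½))/5 = (⅕)*(-181) = -181/5 ≈ -36.200)
H = 7744/25 (H = (1 - 181/5)²/4 = (-176/5)²/4 = (¼)*(30976/25) = 7744/25 ≈ 309.76)
-H = -1*7744/25 = -7744/25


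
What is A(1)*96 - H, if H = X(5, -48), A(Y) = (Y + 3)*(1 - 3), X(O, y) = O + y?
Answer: -725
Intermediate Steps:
A(Y) = -6 - 2*Y (A(Y) = (3 + Y)*(-2) = -6 - 2*Y)
H = -43 (H = 5 - 48 = -43)
A(1)*96 - H = (-6 - 2*1)*96 - 1*(-43) = (-6 - 2)*96 + 43 = -8*96 + 43 = -768 + 43 = -725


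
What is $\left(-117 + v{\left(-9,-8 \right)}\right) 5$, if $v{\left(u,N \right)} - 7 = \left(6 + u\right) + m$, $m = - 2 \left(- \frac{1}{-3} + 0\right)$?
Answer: $- \frac{1705}{3} \approx -568.33$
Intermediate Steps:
$m = - \frac{2}{3}$ ($m = - 2 \left(\left(-1\right) \left(- \frac{1}{3}\right) + 0\right) = - 2 \left(\frac{1}{3} + 0\right) = \left(-2\right) \frac{1}{3} = - \frac{2}{3} \approx -0.66667$)
$v{\left(u,N \right)} = \frac{37}{3} + u$ ($v{\left(u,N \right)} = 7 + \left(\left(6 + u\right) - \frac{2}{3}\right) = 7 + \left(\frac{16}{3} + u\right) = \frac{37}{3} + u$)
$\left(-117 + v{\left(-9,-8 \right)}\right) 5 = \left(-117 + \left(\frac{37}{3} - 9\right)\right) 5 = \left(-117 + \frac{10}{3}\right) 5 = \left(- \frac{341}{3}\right) 5 = - \frac{1705}{3}$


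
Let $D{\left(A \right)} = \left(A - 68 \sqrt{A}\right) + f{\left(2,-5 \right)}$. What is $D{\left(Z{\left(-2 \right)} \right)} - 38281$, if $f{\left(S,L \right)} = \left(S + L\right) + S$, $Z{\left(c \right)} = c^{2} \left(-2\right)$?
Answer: $-38290 - 136 i \sqrt{2} \approx -38290.0 - 192.33 i$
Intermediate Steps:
$Z{\left(c \right)} = - 2 c^{2}$
$f{\left(S,L \right)} = L + 2 S$ ($f{\left(S,L \right)} = \left(L + S\right) + S = L + 2 S$)
$D{\left(A \right)} = -1 + A - 68 \sqrt{A}$ ($D{\left(A \right)} = \left(A - 68 \sqrt{A}\right) + \left(-5 + 2 \cdot 2\right) = \left(A - 68 \sqrt{A}\right) + \left(-5 + 4\right) = \left(A - 68 \sqrt{A}\right) - 1 = -1 + A - 68 \sqrt{A}$)
$D{\left(Z{\left(-2 \right)} \right)} - 38281 = \left(-1 - 2 \left(-2\right)^{2} - 68 \sqrt{- 2 \left(-2\right)^{2}}\right) - 38281 = \left(-1 - 8 - 68 \sqrt{\left(-2\right) 4}\right) - 38281 = \left(-1 - 8 - 68 \sqrt{-8}\right) - 38281 = \left(-1 - 8 - 68 \cdot 2 i \sqrt{2}\right) - 38281 = \left(-1 - 8 - 136 i \sqrt{2}\right) - 38281 = \left(-9 - 136 i \sqrt{2}\right) - 38281 = -38290 - 136 i \sqrt{2}$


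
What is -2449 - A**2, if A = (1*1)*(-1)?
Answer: -2450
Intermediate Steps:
A = -1 (A = 1*(-1) = -1)
-2449 - A**2 = -2449 - 1*(-1)**2 = -2449 - 1*1 = -2449 - 1 = -2450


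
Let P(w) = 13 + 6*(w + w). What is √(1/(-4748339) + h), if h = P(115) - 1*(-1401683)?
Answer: √31634766283229092657/4748339 ≈ 1184.5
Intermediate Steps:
P(w) = 13 + 12*w (P(w) = 13 + 6*(2*w) = 13 + 12*w)
h = 1403076 (h = (13 + 12*115) - 1*(-1401683) = (13 + 1380) + 1401683 = 1393 + 1401683 = 1403076)
√(1/(-4748339) + h) = √(1/(-4748339) + 1403076) = √(-1/4748339 + 1403076) = √(6662280490763/4748339) = √31634766283229092657/4748339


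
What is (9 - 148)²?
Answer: 19321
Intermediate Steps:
(9 - 148)² = (-139)² = 19321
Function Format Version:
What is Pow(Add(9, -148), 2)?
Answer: 19321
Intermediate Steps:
Pow(Add(9, -148), 2) = Pow(-139, 2) = 19321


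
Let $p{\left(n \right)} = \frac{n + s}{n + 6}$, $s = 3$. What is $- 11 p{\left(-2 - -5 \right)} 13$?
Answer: $- \frac{286}{3} \approx -95.333$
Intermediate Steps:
$p{\left(n \right)} = \frac{3 + n}{6 + n}$ ($p{\left(n \right)} = \frac{n + 3}{n + 6} = \frac{3 + n}{6 + n}$)
$- 11 p{\left(-2 - -5 \right)} 13 = - 11 \frac{3 - -3}{6 - -3} \cdot 13 = - 11 \frac{3 + \left(-2 + 5\right)}{6 + \left(-2 + 5\right)} 13 = - 11 \frac{3 + 3}{6 + 3} \cdot 13 = - 11 \cdot \frac{1}{9} \cdot 6 \cdot 13 = \left(-11\right) \frac{2}{3} \cdot 13 = \left(- \frac{22}{3}\right) 13 = - \frac{286}{3}$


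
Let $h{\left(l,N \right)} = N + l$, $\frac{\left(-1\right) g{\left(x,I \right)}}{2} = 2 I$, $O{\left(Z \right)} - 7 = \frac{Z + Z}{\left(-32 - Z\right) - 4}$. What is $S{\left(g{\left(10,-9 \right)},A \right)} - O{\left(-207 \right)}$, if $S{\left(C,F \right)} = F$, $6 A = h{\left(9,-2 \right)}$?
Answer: $- \frac{389}{114} \approx -3.4123$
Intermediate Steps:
$O{\left(Z \right)} = 7 + \frac{2 Z}{-36 - Z}$ ($O{\left(Z \right)} = 7 + \frac{Z + Z}{\left(-32 - Z\right) - 4} = 7 + \frac{2 Z}{-36 - Z}$)
$g{\left(x,I \right)} = - 4 I$ ($g{\left(x,I \right)} = - 2 \cdot 2 I = - 4 I$)
$A = \frac{7}{6}$ ($A = \frac{-2 + 9}{6} = \frac{1}{6} \cdot 7 = \frac{7}{6} \approx 1.1667$)
$S{\left(g{\left(10,-9 \right)},A \right)} - O{\left(-207 \right)} = \frac{7}{6} - \frac{252 + 5 \left(-207\right)}{36 - 207} = \frac{7}{6} - \frac{252 - 1035}{-171} = \frac{7}{6} - \left(- \frac{1}{171}\right) \left(-783\right) = \frac{7}{6} - \frac{87}{19} = - \frac{389}{114}$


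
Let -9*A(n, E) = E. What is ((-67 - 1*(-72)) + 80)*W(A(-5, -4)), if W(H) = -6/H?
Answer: -2295/2 ≈ -1147.5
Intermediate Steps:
A(n, E) = -E/9
((-67 - 1*(-72)) + 80)*W(A(-5, -4)) = ((-67 - 1*(-72)) + 80)*(-6/((-⅑*(-4)))) = ((-67 + 72) + 80)*(-6/4/9) = (5 + 80)*(-6*9/4) = 85*(-27/2) = -2295/2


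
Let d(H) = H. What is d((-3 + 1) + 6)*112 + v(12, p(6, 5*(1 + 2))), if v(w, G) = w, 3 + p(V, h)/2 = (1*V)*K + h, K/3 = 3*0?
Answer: 460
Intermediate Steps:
K = 0 (K = 3*(3*0) = 3*0 = 0)
p(V, h) = -6 + 2*h (p(V, h) = -6 + 2*((1*V)*0 + h) = -6 + 2*(V*0 + h) = -6 + 2*(0 + h) = -6 + 2*h)
d((-3 + 1) + 6)*112 + v(12, p(6, 5*(1 + 2))) = ((-3 + 1) + 6)*112 + 12 = (-2 + 6)*112 + 12 = 4*112 + 12 = 448 + 12 = 460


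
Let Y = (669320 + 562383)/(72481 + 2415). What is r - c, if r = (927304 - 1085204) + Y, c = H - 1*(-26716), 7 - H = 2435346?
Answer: 168571381511/74896 ≈ 2.2507e+6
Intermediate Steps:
H = -2435339 (H = 7 - 1*2435346 = 7 - 2435346 = -2435339)
Y = 1231703/74896 ≈ 16.445
c = -2408623 (c = -2435339 - 1*(-26716) = -2435339 + 26716 = -2408623)
r = -11824846697/74896 (r = (927304 - 1085204) + 1231703/74896 = -157900 + 1231703/74896 = -11824846697/74896 ≈ -1.5788e+5)
r - c = -11824846697/74896 - 1*(-2408623) = -11824846697/74896 + 2408623 = 168571381511/74896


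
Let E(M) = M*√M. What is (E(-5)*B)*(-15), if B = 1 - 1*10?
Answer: -675*I*√5 ≈ -1509.3*I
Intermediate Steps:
B = -9 (B = 1 - 10 = -9)
E(M) = M^(3/2)
(E(-5)*B)*(-15) = ((-5)^(3/2)*(-9))*(-15) = (-5*I*√5*(-9))*(-15) = (45*I*√5)*(-15) = -675*I*√5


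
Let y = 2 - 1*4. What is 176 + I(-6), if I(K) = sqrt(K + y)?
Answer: 176 + 2*I*sqrt(2) ≈ 176.0 + 2.8284*I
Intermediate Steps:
y = -2 (y = 2 - 4 = -2)
I(K) = sqrt(-2 + K) (I(K) = sqrt(K - 2) = sqrt(-2 + K))
176 + I(-6) = 176 + sqrt(-2 - 6) = 176 + sqrt(-8) = 176 + 2*I*sqrt(2)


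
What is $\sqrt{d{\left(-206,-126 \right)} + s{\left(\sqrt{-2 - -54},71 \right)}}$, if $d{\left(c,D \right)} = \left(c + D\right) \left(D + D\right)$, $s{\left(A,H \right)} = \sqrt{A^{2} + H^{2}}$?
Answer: $\sqrt{83664 + \sqrt{5093}} \approx 289.37$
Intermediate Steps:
$d{\left(c,D \right)} = 2 D \left(D + c\right)$ ($d{\left(c,D \right)} = \left(D + c\right) 2 D = 2 D \left(D + c\right)$)
$\sqrt{d{\left(-206,-126 \right)} + s{\left(\sqrt{-2 - -54},71 \right)}} = \sqrt{2 \left(-126\right) \left(-126 - 206\right) + \sqrt{\left(\sqrt{-2 - -54}\right)^{2} + 71^{2}}} = \sqrt{2 \left(-126\right) \left(-332\right) + \sqrt{\left(\sqrt{-2 + 54}\right)^{2} + 5041}} = \sqrt{83664 + \sqrt{\left(\sqrt{52}\right)^{2} + 5041}} = \sqrt{83664 + \sqrt{\left(2 \sqrt{13}\right)^{2} + 5041}} = \sqrt{83664 + \sqrt{52 + 5041}} = \sqrt{83664 + \sqrt{5093}}$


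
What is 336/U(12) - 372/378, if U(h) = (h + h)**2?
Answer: -101/252 ≈ -0.40079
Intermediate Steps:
U(h) = 4*h**2 (U(h) = (2*h)**2 = 4*h**2)
336/U(12) - 372/378 = 336/((4*12**2)) - 372/378 = 336/((4*144)) - 372*1/378 = 336/576 - 62/63 = 336*(1/576) - 62/63 = 7/12 - 62/63 = -101/252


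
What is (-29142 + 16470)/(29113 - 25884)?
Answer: -12672/3229 ≈ -3.9244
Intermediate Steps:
(-29142 + 16470)/(29113 - 25884) = -12672/3229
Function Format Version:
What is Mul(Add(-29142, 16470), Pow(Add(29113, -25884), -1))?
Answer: Rational(-12672, 3229) ≈ -3.9244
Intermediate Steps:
Mul(Add(-29142, 16470), Pow(Add(29113, -25884), -1)) = Mul(-12672, Pow(3229, -1)) = Mul(-12672, Rational(1, 3229)) = Rational(-12672, 3229)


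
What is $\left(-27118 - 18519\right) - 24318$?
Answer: $-69955$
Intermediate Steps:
$\left(-27118 - 18519\right) - 24318 = -45637 - 24318 = -69955$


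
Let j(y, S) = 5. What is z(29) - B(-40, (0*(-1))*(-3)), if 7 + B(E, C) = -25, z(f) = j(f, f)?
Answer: 37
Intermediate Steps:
z(f) = 5
B(E, C) = -32 (B(E, C) = -7 - 25 = -32)
z(29) - B(-40, (0*(-1))*(-3)) = 5 - 1*(-32) = 5 + 32 = 37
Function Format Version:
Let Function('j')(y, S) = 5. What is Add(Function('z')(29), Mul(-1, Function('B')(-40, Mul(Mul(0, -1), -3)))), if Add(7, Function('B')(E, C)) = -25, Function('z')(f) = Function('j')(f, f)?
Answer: 37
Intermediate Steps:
Function('z')(f) = 5
Function('B')(E, C) = -32 (Function('B')(E, C) = Add(-7, -25) = -32)
Add(Function('z')(29), Mul(-1, Function('B')(-40, Mul(Mul(0, -1), -3)))) = Add(5, Mul(-1, -32)) = Add(5, 32) = 37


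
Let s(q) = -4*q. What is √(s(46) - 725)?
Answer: 3*I*√101 ≈ 30.15*I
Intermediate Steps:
√(s(46) - 725) = √(-4*46 - 725) = √(-184 - 725) = √(-909) = 3*I*√101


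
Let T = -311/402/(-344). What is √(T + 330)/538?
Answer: √394426338693/18599736 ≈ 0.033766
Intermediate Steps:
T = 311/138288 (T = -311*1/402*(-1/344) = -311/402*(-1/344) = 311/138288 ≈ 0.0022489)
√(T + 330)/538 = √(311/138288 + 330)/538 = √(45635351/138288)*(1/538) = (√394426338693/34572)*(1/538) = √394426338693/18599736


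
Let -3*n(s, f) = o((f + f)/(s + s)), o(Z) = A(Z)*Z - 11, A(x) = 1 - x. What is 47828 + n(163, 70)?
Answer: 3812512145/79707 ≈ 47832.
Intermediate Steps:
o(Z) = -11 + Z*(1 - Z) (o(Z) = (1 - Z)*Z - 11 = Z*(1 - Z) - 11 = -11 + Z*(1 - Z))
n(s, f) = 11/3 - f/(3*s) + f²/(3*s²) (n(s, f) = -(-11 + (f + f)/(s + s) - ((f + f)/(s + s))²)/3 = -(-11 + (2*f)/((2*s)) - ((2*f)/((2*s)))²)/3 = -(-11 + (2*f)*(1/(2*s)) - ((2*f)*(1/(2*s)))²)/3 = -(-11 + f/s - (f/s)²)/3 = -(-11 + f/s - f²/s²)/3 = 11/3 - f/(3*s) + f²/(3*s²))
47828 + n(163, 70) = 47828 + (⅓)*(11*163² + 70*(70 - 1*163))/163² = 47828 + (⅓)*(1/26569)*(11*26569 + 70*(70 - 163)) = 47828 + (⅓)*(1/26569)*(292259 + 70*(-93)) = 47828 + (⅓)*(1/26569)*(292259 - 6510) = 47828 + (⅓)*(1/26569)*285749 = 47828 + 285749/79707 = 3812512145/79707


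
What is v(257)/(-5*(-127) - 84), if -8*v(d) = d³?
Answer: -16974593/4408 ≈ -3850.9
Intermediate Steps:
v(d) = -d³/8
v(257)/(-5*(-127) - 84) = (-⅛*257³)/(-5*(-127) - 84) = (-⅛*16974593)/(635 - 84) = -16974593/8/551 = -16974593/8*1/551 = -16974593/4408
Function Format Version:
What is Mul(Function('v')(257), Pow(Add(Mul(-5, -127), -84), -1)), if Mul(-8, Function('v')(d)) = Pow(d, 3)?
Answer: Rational(-16974593, 4408) ≈ -3850.9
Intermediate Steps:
Function('v')(d) = Mul(Rational(-1, 8), Pow(d, 3))
Mul(Function('v')(257), Pow(Add(Mul(-5, -127), -84), -1)) = Mul(Mul(Rational(-1, 8), Pow(257, 3)), Pow(Add(Mul(-5, -127), -84), -1)) = Mul(Mul(Rational(-1, 8), 16974593), Pow(Add(635, -84), -1)) = Mul(Rational(-16974593, 8), Pow(551, -1)) = Mul(Rational(-16974593, 8), Rational(1, 551)) = Rational(-16974593, 4408)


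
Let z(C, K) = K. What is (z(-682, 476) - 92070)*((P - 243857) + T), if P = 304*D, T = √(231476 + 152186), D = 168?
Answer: 17657949290 - 91594*√383662 ≈ 1.7601e+10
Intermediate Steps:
T = √383662 ≈ 619.40
P = 51072 (P = 304*168 = 51072)
(z(-682, 476) - 92070)*((P - 243857) + T) = (476 - 92070)*((51072 - 243857) + √383662) = -91594*(-192785 + √383662) = 17657949290 - 91594*√383662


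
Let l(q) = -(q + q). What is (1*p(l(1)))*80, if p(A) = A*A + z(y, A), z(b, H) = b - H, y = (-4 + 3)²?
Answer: 560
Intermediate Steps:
y = 1 (y = (-1)² = 1)
l(q) = -2*q
p(A) = 1 + A² - A (p(A) = A*A + (1 - A) = A² + (1 - A) = 1 + A² - A)
(1*p(l(1)))*80 = (1*(1 + (-2*1)² - (-2)))*80 = (1*(1 + (-2)² - 1*(-2)))*80 = (1*(1 + 4 + 2))*80 = (1*7)*80 = 7*80 = 560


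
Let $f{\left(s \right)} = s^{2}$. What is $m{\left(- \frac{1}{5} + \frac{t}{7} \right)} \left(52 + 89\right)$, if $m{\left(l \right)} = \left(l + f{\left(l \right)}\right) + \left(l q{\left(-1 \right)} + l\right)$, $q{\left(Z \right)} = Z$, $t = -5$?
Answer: $- \frac{13536}{1225} \approx -11.05$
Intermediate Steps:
$m{\left(l \right)} = l + l^{2}$ ($m{\left(l \right)} = \left(l + l^{2}\right) + \left(l \left(-1\right) + l\right) = \left(l + l^{2}\right) + \left(- l + l\right) = \left(l + l^{2}\right) + 0 = l + l^{2}$)
$m{\left(- \frac{1}{5} + \frac{t}{7} \right)} \left(52 + 89\right) = \left(- \frac{1}{5} - \frac{5}{7}\right) \left(1 - \left(\frac{1}{5} + \frac{5}{7}\right)\right) \left(52 + 89\right) = \left(\left(-1\right) \frac{1}{5} - \frac{5}{7}\right) \left(1 - \frac{32}{35}\right) 141 = \left(- \frac{1}{5} - \frac{5}{7}\right) \left(1 - \frac{32}{35}\right) 141 = - \frac{32 \left(1 - \frac{32}{35}\right)}{35} \cdot 141 = \left(- \frac{32}{35}\right) \frac{3}{35} \cdot 141 = \left(- \frac{96}{1225}\right) 141 = - \frac{13536}{1225}$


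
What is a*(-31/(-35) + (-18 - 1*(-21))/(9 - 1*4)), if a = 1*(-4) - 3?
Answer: -52/5 ≈ -10.400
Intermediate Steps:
a = -7 (a = -4 - 3 = -7)
a*(-31/(-35) + (-18 - 1*(-21))/(9 - 1*4)) = -7*(-31/(-35) + (-18 - 1*(-21))/(9 - 1*4)) = -7*(-31*(-1/35) + (-18 + 21)/(9 - 4)) = -7*(31/35 + 3/5) = -7*(31/35 + 3*(⅕)) = -7*(31/35 + ⅗) = -7*52/35 = -52/5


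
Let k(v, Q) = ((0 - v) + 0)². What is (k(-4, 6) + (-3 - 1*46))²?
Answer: 1089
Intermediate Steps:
k(v, Q) = v² (k(v, Q) = (-v + 0)² = (-v)² = v²)
(k(-4, 6) + (-3 - 1*46))² = ((-4)² + (-3 - 1*46))² = (16 + (-3 - 46))² = (16 - 49)² = (-33)² = 1089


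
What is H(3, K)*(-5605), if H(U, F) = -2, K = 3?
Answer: 11210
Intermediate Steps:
H(3, K)*(-5605) = -2*(-5605) = 11210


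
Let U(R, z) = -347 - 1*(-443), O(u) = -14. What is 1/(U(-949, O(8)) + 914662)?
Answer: 1/914758 ≈ 1.0932e-6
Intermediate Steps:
U(R, z) = 96 (U(R, z) = -347 + 443 = 96)
1/(U(-949, O(8)) + 914662) = 1/(96 + 914662) = 1/914758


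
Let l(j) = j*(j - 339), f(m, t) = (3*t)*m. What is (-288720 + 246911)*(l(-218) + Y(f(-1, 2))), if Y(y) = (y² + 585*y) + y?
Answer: -4931204314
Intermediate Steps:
f(m, t) = 3*m*t
l(j) = j*(-339 + j)
Y(y) = y² + 586*y
(-288720 + 246911)*(l(-218) + Y(f(-1, 2))) = (-288720 + 246911)*(-218*(-339 - 218) + (3*(-1)*2)*(586 + 3*(-1)*2)) = -41809*(-218*(-557) - 6*(586 - 6)) = -41809*(121426 - 6*580) = -41809*(121426 - 3480) = -41809*117946 = -4931204314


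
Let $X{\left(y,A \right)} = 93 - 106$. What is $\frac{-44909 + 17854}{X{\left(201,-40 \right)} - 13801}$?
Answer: $\frac{27055}{13814} \approx 1.9585$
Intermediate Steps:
$X{\left(y,A \right)} = -13$
$\frac{-44909 + 17854}{X{\left(201,-40 \right)} - 13801} = \frac{-44909 + 17854}{-13 - 13801} = - \frac{27055}{-13814} = \left(-27055\right) \left(- \frac{1}{13814}\right) = \frac{27055}{13814}$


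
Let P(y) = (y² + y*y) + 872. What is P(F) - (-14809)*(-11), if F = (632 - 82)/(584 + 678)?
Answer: -64512681097/398161 ≈ -1.6203e+5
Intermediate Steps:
F = 275/631 (F = 550/1262 = 550*(1/1262) = 275/631 ≈ 0.43582)
P(y) = 872 + 2*y² (P(y) = (y² + y²) + 872 = 2*y² + 872 = 872 + 2*y²)
P(F) - (-14809)*(-11) = (872 + 2*(275/631)²) - (-14809)*(-11) = (872 + 2*(75625/398161)) - 1*162899 = (872 + 151250/398161) - 162899 = 347347642/398161 - 162899 = -64512681097/398161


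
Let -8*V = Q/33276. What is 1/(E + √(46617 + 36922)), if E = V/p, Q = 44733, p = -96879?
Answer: -128184721869984/6173738961460491765600383 + 73902476226199643136*√83539/6173738961460491765600383 ≈ 0.0034598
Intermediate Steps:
V = -14911/88736 (V = -44733/(8*33276) = -⅛*14911/11092 = -14911/88736 ≈ -0.16804)
E = 14911/8596654944 (E = -14911/88736/(-96879) = -14911/88736*(-1/96879) = 14911/8596654944 ≈ 1.7345e-6)
1/(E + √(46617 + 36922)) = 1/(14911/8596654944 + √(46617 + 36922)) = 1/(14911/8596654944 + √83539)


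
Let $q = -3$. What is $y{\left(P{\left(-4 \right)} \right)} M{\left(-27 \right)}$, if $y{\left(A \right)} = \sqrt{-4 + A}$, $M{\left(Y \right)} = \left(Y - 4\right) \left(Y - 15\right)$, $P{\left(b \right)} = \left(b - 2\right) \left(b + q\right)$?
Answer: $1302 \sqrt{38} \approx 8026.1$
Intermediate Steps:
$P{\left(b \right)} = \left(-3 + b\right) \left(-2 + b\right)$ ($P{\left(b \right)} = \left(b - 2\right) \left(b - 3\right) = \left(-2 + b\right) \left(-3 + b\right) = \left(-3 + b\right) \left(-2 + b\right)$)
$M{\left(Y \right)} = \left(-15 + Y\right) \left(-4 + Y\right)$ ($M{\left(Y \right)} = \left(-4 + Y\right) \left(-15 + Y\right) = \left(-15 + Y\right) \left(-4 + Y\right)$)
$y{\left(P{\left(-4 \right)} \right)} M{\left(-27 \right)} = \sqrt{-4 + \left(6 + \left(-4\right)^{2} - -20\right)} \left(60 + \left(-27\right)^{2} - -513\right) = \sqrt{-4 + \left(6 + 16 + 20\right)} \left(60 + 729 + 513\right) = \sqrt{-4 + 42} \cdot 1302 = \sqrt{38} \cdot 1302 = 1302 \sqrt{38}$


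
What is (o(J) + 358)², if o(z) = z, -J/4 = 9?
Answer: 103684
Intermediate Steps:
J = -36 (J = -4*9 = -36)
(o(J) + 358)² = (-36 + 358)² = 322² = 103684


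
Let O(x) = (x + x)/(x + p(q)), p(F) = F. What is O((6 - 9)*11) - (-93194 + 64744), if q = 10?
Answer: 654416/23 ≈ 28453.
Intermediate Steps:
O(x) = 2*x/(10 + x) (O(x) = (x + x)/(x + 10) = (2*x)/(10 + x) = 2*x/(10 + x))
O((6 - 9)*11) - (-93194 + 64744) = 2*((6 - 9)*11)/(10 + (6 - 9)*11) - (-93194 + 64744) = 2*(-3*11)/(10 - 3*11) - 1*(-28450) = 2*(-33)/(10 - 33) + 28450 = 2*(-33)/(-23) + 28450 = 2*(-33)*(-1/23) + 28450 = 66/23 + 28450 = 654416/23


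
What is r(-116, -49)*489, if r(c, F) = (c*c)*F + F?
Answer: -322443177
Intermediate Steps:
r(c, F) = F + F*c**2 (r(c, F) = c**2*F + F = F*c**2 + F = F + F*c**2)
r(-116, -49)*489 = -49*(1 + (-116)**2)*489 = -49*(1 + 13456)*489 = -49*13457*489 = -659393*489 = -322443177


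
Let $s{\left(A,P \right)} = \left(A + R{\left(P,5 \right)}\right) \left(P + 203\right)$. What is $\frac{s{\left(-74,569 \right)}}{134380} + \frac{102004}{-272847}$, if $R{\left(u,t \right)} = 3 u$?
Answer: $\frac{82566091763}{9166294965} \approx 9.0076$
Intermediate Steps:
$s{\left(A,P \right)} = \left(203 + P\right) \left(A + 3 P\right)$ ($s{\left(A,P \right)} = \left(A + 3 P\right) \left(P + 203\right) = \left(A + 3 P\right) \left(203 + P\right) = \left(203 + P\right) \left(A + 3 P\right)$)
$\frac{s{\left(-74,569 \right)}}{134380} + \frac{102004}{-272847} = \frac{3 \cdot 569^{2} + 203 \left(-74\right) + 609 \cdot 569 - 42106}{134380} + \frac{102004}{-272847} = \left(3 \cdot 323761 - 15022 + 346521 - 42106\right) \frac{1}{134380} + 102004 \left(- \frac{1}{272847}\right) = \left(971283 - 15022 + 346521 - 42106\right) \frac{1}{134380} - \frac{102004}{272847} = 1260676 \cdot \frac{1}{134380} - \frac{102004}{272847} = \frac{315169}{33595} - \frac{102004}{272847} = \frac{82566091763}{9166294965}$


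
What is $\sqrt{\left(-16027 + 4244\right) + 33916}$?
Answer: $\sqrt{22133} \approx 148.77$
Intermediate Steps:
$\sqrt{\left(-16027 + 4244\right) + 33916} = \sqrt{-11783 + 33916} = \sqrt{22133}$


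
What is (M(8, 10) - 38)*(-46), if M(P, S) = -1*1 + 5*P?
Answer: -46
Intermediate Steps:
M(P, S) = -1 + 5*P
(M(8, 10) - 38)*(-46) = ((-1 + 5*8) - 38)*(-46) = ((-1 + 40) - 38)*(-46) = (39 - 38)*(-46) = 1*(-46) = -46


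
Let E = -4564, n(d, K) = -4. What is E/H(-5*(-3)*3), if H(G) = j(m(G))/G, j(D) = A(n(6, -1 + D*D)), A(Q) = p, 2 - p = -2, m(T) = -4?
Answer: -51345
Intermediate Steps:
p = 4 (p = 2 - 1*(-2) = 2 + 2 = 4)
A(Q) = 4
j(D) = 4
H(G) = 4/G
E/H(-5*(-3)*3) = -4564/(4/((-5*(-3)*3))) = -4564/(4/((15*3))) = -4564/(4/45) = -4564/(4*(1/45)) = -4564/4/45 = -4564*45/4 = -51345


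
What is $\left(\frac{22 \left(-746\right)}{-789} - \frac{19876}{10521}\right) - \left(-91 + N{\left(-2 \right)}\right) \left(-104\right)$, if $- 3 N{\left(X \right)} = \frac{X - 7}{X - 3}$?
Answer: $- \frac{131537192056}{13835115} \approx -9507.5$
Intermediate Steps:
$N{\left(X \right)} = - \frac{-7 + X}{3 \left(-3 + X\right)}$ ($N{\left(X \right)} = - \frac{\left(X - 7\right) \frac{1}{X - 3}}{3} = - \frac{\left(-7 + X\right) \frac{1}{-3 + X}}{3} = - \frac{\frac{1}{-3 + X} \left(-7 + X\right)}{3} = - \frac{-7 + X}{3 \left(-3 + X\right)}$)
$\left(\frac{22 \left(-746\right)}{-789} - \frac{19876}{10521}\right) - \left(-91 + N{\left(-2 \right)}\right) \left(-104\right) = \left(\frac{22 \left(-746\right)}{-789} - \frac{19876}{10521}\right) - \left(-91 + \frac{7 - -2}{3 \left(-3 - 2\right)}\right) \left(-104\right) = \left(\left(-16412\right) \left(- \frac{1}{789}\right) - \frac{19876}{10521}\right) - \left(-91 + \frac{7 + 2}{3 \left(-5\right)}\right) \left(-104\right) = \left(\frac{16412}{789} - \frac{19876}{10521}\right) - \left(-91 + \frac{1}{3} \left(- \frac{1}{5}\right) 9\right) \left(-104\right) = \frac{52329496}{2767023} - \left(-91 - \frac{3}{5}\right) \left(-104\right) = \frac{52329496}{2767023} - \left(- \frac{458}{5}\right) \left(-104\right) = \frac{52329496}{2767023} - \frac{47632}{5} = - \frac{131537192056}{13835115}$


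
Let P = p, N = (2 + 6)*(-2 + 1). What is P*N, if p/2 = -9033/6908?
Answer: 36132/1727 ≈ 20.922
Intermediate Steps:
p = -9033/3454 (p = 2*(-9033/6908) = -9033/3454 ≈ -2.6152)
N = -8 (N = 8*(-1) = -8)
P = -9033/3454 ≈ -2.6152
P*N = -9033/3454*(-8) = 36132/1727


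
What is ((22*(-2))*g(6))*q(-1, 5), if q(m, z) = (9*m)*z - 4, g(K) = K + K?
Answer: 25872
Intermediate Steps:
g(K) = 2*K
q(m, z) = -4 + 9*m*z (q(m, z) = 9*m*z - 4 = -4 + 9*m*z)
((22*(-2))*g(6))*q(-1, 5) = ((22*(-2))*(2*6))*(-4 + 9*(-1)*5) = (-44*12)*(-4 - 45) = -528*(-49) = 25872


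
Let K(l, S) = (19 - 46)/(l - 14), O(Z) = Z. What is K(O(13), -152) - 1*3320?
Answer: -3293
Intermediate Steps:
K(l, S) = -27/(-14 + l)
K(O(13), -152) - 1*3320 = -27/(-14 + 13) - 1*3320 = -27/(-1) - 3320 = -27*(-1) - 3320 = 27 - 3320 = -3293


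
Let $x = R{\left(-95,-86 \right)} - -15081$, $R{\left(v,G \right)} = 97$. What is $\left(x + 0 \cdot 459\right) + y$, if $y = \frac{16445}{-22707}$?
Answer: $\frac{344630401}{22707} \approx 15177.0$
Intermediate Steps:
$x = 15178$ ($x = 97 - -15081 = 97 + 15081 = 15178$)
$y = - \frac{16445}{22707}$ ($y = 16445 \left(- \frac{1}{22707}\right) = - \frac{16445}{22707} \approx -0.72423$)
$\left(x + 0 \cdot 459\right) + y = \left(15178 + 0 \cdot 459\right) - \frac{16445}{22707} = \left(15178 + 0\right) - \frac{16445}{22707} = 15178 - \frac{16445}{22707} = \frac{344630401}{22707}$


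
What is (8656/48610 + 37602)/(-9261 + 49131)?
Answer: 456960469/484520175 ≈ 0.94312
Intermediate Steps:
(8656/48610 + 37602)/(-9261 + 49131) = (8656*(1/48610) + 37602)/39870 = (4328/24305 + 37602)*(1/39870) = (913920938/24305)*(1/39870) = 456960469/484520175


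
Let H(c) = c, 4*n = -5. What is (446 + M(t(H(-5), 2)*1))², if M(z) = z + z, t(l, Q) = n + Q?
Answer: 801025/4 ≈ 2.0026e+5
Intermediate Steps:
n = -5/4 (n = (¼)*(-5) = -5/4 ≈ -1.2500)
t(l, Q) = -5/4 + Q
M(z) = 2*z
(446 + M(t(H(-5), 2)*1))² = (446 + 2*((-5/4 + 2)*1))² = (446 + 2*((¾)*1))² = (446 + 2*(¾))² = (446 + 3/2)² = (895/2)² = 801025/4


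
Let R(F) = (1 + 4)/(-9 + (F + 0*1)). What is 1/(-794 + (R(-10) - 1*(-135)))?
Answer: -19/12526 ≈ -0.0015168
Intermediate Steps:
R(F) = 5/(-9 + F) (R(F) = 5/(-9 + (F + 0)) = 5/(-9 + F))
1/(-794 + (R(-10) - 1*(-135))) = 1/(-794 + (5/(-9 - 10) - 1*(-135))) = 1/(-794 + (5/(-19) + 135)) = 1/(-794 + (5*(-1/19) + 135)) = 1/(-794 + (-5/19 + 135)) = 1/(-794 + 2560/19) = 1/(-12526/19) = -19/12526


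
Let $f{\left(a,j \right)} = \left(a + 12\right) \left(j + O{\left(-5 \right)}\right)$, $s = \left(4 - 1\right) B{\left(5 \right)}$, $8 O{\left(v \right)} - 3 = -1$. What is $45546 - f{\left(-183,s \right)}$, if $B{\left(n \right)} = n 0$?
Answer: $\frac{182355}{4} \approx 45589.0$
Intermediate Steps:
$B{\left(n \right)} = 0$
$O{\left(v \right)} = \frac{1}{4}$ ($O{\left(v \right)} = \frac{3}{8} + \frac{1}{8} \left(-1\right) = \frac{3}{8} - \frac{1}{8} = \frac{1}{4}$)
$s = 0$ ($s = \left(4 - 1\right) 0 = 3 \cdot 0 = 0$)
$f{\left(a,j \right)} = \left(12 + a\right) \left(\frac{1}{4} + j\right)$ ($f{\left(a,j \right)} = \left(a + 12\right) \left(j + \frac{1}{4}\right) = \left(12 + a\right) \left(\frac{1}{4} + j\right)$)
$45546 - f{\left(-183,s \right)} = 45546 - \left(3 + 12 \cdot 0 + \frac{1}{4} \left(-183\right) - 0\right) = 45546 - \left(3 + 0 - \frac{183}{4} + 0\right) = 45546 - - \frac{171}{4} = 45546 + \frac{171}{4} = \frac{182355}{4}$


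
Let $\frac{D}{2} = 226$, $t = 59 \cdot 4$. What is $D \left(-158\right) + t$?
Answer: $-71180$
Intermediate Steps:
$t = 236$
$D = 452$ ($D = 2 \cdot 226 = 452$)
$D \left(-158\right) + t = 452 \left(-158\right) + 236 = -71416 + 236 = -71180$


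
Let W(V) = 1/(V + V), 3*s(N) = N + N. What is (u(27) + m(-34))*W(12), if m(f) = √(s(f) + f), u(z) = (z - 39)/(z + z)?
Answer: -1/108 + I*√510/72 ≈ -0.0092593 + 0.31366*I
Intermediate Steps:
s(N) = 2*N/3 (s(N) = (N + N)/3 = (2*N)/3 = 2*N/3)
u(z) = (-39 + z)/(2*z) (u(z) = (-39 + z)/((2*z)) = (-39 + z)*(1/(2*z)) = (-39 + z)/(2*z))
m(f) = √15*√f/3 (m(f) = √(2*f/3 + f) = √(5*f/3) = √15*√f/3)
W(V) = 1/(2*V)
(u(27) + m(-34))*W(12) = ((½)*(-39 + 27)/27 + √15*√(-34)/3)*((½)/12) = ((½)*(1/27)*(-12) + √15*(I*√34)/3)*((½)*(1/12)) = (-2/9 + I*√510/3)*(1/24) = -1/108 + I*√510/72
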